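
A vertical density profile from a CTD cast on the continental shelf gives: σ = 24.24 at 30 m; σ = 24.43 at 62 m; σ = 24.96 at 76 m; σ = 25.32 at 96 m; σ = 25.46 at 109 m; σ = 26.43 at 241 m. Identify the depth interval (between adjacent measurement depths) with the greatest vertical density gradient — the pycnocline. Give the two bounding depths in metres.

Compute the density gradient over each adjacent pair:
  30–62 m: Δρ/Δz = 0.19/32 = 5.9 × 10⁻³ kg m⁻⁴
  62–76 m: Δρ/Δz = 0.53/14 = 0.038 kg m⁻⁴
  76–96 m: Δρ/Δz = 0.36/20 = 0.018 kg m⁻⁴
  96–109 m: Δρ/Δz = 0.14/13 = 0.011 kg m⁻⁴
  109–241 m: Δρ/Δz = 0.97/132 = 7.3 × 10⁻³ kg m⁻⁴
The largest gradient is in the 62–76 m interval — the pycnocline.

62–76 m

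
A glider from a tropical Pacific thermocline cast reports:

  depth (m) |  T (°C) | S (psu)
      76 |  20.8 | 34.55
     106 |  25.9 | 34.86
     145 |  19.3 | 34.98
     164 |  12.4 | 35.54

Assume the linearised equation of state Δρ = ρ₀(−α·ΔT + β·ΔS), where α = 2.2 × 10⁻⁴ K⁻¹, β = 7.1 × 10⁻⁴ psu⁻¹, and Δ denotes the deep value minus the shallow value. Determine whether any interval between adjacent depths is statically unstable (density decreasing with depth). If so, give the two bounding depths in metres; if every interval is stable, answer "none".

Evaluate Δρ/ρ₀ = −αΔT + βΔS across each adjacent pair:
  76–106 m: −αΔT+βΔS = −(2.2 × 10⁻⁴)(+5.1)+(7.1 × 10⁻⁴)(+0.31) = -9.0 × 10⁻⁴ → UNSTABLE
  106–145 m: −αΔT+βΔS = −(2.2 × 10⁻⁴)(-6.6)+(7.1 × 10⁻⁴)(+0.12) = 1.5 × 10⁻³ → stable
  145–164 m: −αΔT+βΔS = −(2.2 × 10⁻⁴)(-6.9)+(7.1 × 10⁻⁴)(+0.56) = 1.9 × 10⁻³ → stable
The 76–106 m interval has Δρ < 0: lighter water underlies denser water.

76–106 m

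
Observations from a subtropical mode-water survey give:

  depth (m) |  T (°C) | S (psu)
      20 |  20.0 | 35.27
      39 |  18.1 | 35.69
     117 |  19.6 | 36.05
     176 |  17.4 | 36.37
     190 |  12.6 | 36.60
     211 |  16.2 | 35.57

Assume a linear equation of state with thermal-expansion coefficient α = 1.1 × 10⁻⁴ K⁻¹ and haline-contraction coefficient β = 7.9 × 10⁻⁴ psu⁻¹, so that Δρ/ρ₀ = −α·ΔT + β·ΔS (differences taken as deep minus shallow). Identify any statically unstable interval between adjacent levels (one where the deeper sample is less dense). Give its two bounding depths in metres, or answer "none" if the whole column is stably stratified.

Evaluate Δρ/ρ₀ = −αΔT + βΔS across each adjacent pair:
  20–39 m: −αΔT+βΔS = −(1.1 × 10⁻⁴)(-1.9)+(7.9 × 10⁻⁴)(+0.42) = 5.4 × 10⁻⁴ → stable
  39–117 m: −αΔT+βΔS = −(1.1 × 10⁻⁴)(+1.5)+(7.9 × 10⁻⁴)(+0.36) = 1.2 × 10⁻⁴ → stable
  117–176 m: −αΔT+βΔS = −(1.1 × 10⁻⁴)(-2.2)+(7.9 × 10⁻⁴)(+0.32) = 4.9 × 10⁻⁴ → stable
  176–190 m: −αΔT+βΔS = −(1.1 × 10⁻⁴)(-4.8)+(7.9 × 10⁻⁴)(+0.23) = 7.1 × 10⁻⁴ → stable
  190–211 m: −αΔT+βΔS = −(1.1 × 10⁻⁴)(+3.6)+(7.9 × 10⁻⁴)(-1.03) = -1.2 × 10⁻³ → UNSTABLE
The 190–211 m interval has Δρ < 0: lighter water underlies denser water.

190–211 m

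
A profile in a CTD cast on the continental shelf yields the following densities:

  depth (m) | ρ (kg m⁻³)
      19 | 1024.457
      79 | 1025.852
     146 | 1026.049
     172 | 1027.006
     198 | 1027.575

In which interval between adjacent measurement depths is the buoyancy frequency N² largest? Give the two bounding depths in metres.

146–172 m

Compute the density gradient over each adjacent pair:
  19–79 m: Δρ/Δz = 1.395/60 = 0.023 kg m⁻⁴
  79–146 m: Δρ/Δz = 0.197/67 = 2.9 × 10⁻³ kg m⁻⁴
  146–172 m: Δρ/Δz = 0.957/26 = 0.037 kg m⁻⁴
  172–198 m: Δρ/Δz = 0.569/26 = 0.022 kg m⁻⁴
The largest gradient is in the 146–172 m interval — the pycnocline.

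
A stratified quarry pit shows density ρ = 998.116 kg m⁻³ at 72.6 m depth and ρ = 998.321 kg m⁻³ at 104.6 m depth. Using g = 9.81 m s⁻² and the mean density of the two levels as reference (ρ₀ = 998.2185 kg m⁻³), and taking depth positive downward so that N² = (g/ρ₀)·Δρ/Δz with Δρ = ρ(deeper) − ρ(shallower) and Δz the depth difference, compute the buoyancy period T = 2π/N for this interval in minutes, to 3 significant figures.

Δρ = 998.321 − 998.116 = 0.205 kg m⁻³ over Δz = 104.6 − 72.6 = 32 m.
N² = (9.81/998.2185) × (0.205/32) = 6.2957 × 10⁻⁵ s⁻².
N = √(6.2957 × 10⁻⁵) = 7.9345 × 10⁻³ rad s⁻¹, so T = 2π/N = 791.88 s = 13.198 min ≈ 13.2 min.

13.2 min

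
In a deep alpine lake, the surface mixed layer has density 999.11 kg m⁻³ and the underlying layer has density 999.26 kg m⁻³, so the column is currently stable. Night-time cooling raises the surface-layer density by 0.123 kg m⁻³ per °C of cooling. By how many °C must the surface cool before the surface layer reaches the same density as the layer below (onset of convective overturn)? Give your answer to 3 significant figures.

1.22 °C

Density deficit of the surface layer: 999.26 − 999.11 = 0.15 kg m⁻³.
Required change = 0.15 / 0.123 = 1.22 °C.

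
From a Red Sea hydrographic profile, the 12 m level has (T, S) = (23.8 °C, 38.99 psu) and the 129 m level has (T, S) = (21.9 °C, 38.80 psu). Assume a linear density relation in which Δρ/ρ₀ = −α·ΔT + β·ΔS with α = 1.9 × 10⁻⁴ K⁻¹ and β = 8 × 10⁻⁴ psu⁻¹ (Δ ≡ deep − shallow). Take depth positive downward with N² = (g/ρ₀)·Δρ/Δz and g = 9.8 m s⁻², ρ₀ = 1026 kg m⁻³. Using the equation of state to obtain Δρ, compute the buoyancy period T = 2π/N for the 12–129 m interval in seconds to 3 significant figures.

ΔT = -1.9 K, ΔS = -0.19 psu (deep − shallow).
Δρ/ρ₀ = −αΔT + βΔS = 3.61 × 10⁻⁴ − 1.52 × 10⁻⁴ = 2.09 × 10⁻⁴, so Δρ ≈ 0.2144 kg m⁻³.
N² = (g/ρ₀)·Δρ/Δz = g·(Δρ/ρ₀)/Δz = 9.8 × 2.09 × 10⁻⁴ / 117 = 1.7506 × 10⁻⁵ s⁻².
N = √(1.7506 × 10⁻⁵) = 4.1840 × 10⁻³ rad s⁻¹ → T = 2π/N = 1.5017 × 10³ s ≈ 1.50 × 10³ s.

1.50 × 10³ s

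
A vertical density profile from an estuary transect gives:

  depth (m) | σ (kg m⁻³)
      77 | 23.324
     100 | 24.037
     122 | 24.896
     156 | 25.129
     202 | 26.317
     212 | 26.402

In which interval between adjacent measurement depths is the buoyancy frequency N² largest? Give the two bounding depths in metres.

100–122 m

Compute the density gradient over each adjacent pair:
  77–100 m: Δρ/Δz = 0.713/23 = 0.031 kg m⁻⁴
  100–122 m: Δρ/Δz = 0.859/22 = 0.039 kg m⁻⁴
  122–156 m: Δρ/Δz = 0.233/34 = 6.9 × 10⁻³ kg m⁻⁴
  156–202 m: Δρ/Δz = 1.188/46 = 0.026 kg m⁻⁴
  202–212 m: Δρ/Δz = 0.085/10 = 8.5 × 10⁻³ kg m⁻⁴
The largest gradient is in the 100–122 m interval — the pycnocline.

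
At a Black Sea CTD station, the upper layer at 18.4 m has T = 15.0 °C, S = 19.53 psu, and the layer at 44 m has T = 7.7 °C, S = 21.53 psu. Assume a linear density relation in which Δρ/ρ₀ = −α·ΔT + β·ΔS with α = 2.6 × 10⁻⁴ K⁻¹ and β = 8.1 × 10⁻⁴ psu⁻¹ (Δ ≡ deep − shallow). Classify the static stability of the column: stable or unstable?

stable

ΔT = 7.7 − 15.0 = -7.3 K and ΔS = 21.53 − 19.53 = +2.00 psu (deep − shallow).
−αΔT = 1.898 × 10⁻³; βΔS = 1.62 × 10⁻³; sum Δρ/ρ₀ = 3.518 × 10⁻³.
Δρ/ρ₀ > 0, so Δρ > 0: deeper water is denser → statically stable.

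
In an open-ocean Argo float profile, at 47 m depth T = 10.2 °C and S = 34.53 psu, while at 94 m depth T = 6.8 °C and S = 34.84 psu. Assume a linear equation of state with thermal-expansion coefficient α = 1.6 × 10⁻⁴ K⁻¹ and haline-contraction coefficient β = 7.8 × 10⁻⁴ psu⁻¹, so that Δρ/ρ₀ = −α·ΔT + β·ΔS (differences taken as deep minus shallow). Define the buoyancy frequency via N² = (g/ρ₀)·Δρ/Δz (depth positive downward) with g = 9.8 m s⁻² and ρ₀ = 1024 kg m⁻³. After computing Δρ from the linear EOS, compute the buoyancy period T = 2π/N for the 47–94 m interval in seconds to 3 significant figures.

ΔT = -3.4 K, ΔS = +0.31 psu (deep − shallow).
Δρ/ρ₀ = −αΔT + βΔS = 5.44 × 10⁻⁴ + 2.418 × 10⁻⁴ = 7.858 × 10⁻⁴, so Δρ ≈ 0.8047 kg m⁻³.
N² = (g/ρ₀)·Δρ/Δz = g·(Δρ/ρ₀)/Δz = 9.8 × 7.858 × 10⁻⁴ / 47 = 1.6385 × 10⁻⁴ s⁻².
N = √(1.6385 × 10⁻⁴) = 0.012800 rad s⁻¹ → T = 2π/N = 490.87 s ≈ 491 s.

491 s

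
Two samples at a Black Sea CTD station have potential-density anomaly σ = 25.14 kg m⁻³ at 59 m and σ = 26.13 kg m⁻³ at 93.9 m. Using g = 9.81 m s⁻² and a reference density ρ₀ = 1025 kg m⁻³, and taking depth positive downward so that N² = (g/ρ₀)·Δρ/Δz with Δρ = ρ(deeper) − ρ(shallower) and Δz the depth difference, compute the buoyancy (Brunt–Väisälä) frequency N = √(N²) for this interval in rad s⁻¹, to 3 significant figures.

Δρ = 1026.13 − 1025.14 = 0.99 kg m⁻³ over Δz = 93.9 − 59 = 34.9 m.
N² = (9.81/1025) × (0.99/34.9) = 2.7149 × 10⁻⁴ s⁻².
N = √(2.7149 × 10⁻⁴) = 0.016477 rad s⁻¹ ≈ 0.0165 rad s⁻¹.

0.0165 rad s⁻¹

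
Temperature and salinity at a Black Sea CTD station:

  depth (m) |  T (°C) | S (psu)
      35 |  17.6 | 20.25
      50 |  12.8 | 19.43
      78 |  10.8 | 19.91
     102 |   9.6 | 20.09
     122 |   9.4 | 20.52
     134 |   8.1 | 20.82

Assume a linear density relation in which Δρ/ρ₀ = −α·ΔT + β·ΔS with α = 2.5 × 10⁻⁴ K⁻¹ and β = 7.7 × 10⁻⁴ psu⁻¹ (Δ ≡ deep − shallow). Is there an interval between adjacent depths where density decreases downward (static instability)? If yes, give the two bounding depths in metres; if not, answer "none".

none

Evaluate Δρ/ρ₀ = −αΔT + βΔS across each adjacent pair:
  35–50 m: −αΔT+βΔS = −(2.5 × 10⁻⁴)(-4.8)+(7.7 × 10⁻⁴)(-0.82) = 5.7 × 10⁻⁴ → stable
  50–78 m: −αΔT+βΔS = −(2.5 × 10⁻⁴)(-2.0)+(7.7 × 10⁻⁴)(+0.48) = 8.7 × 10⁻⁴ → stable
  78–102 m: −αΔT+βΔS = −(2.5 × 10⁻⁴)(-1.2)+(7.7 × 10⁻⁴)(+0.18) = 4.4 × 10⁻⁴ → stable
  102–122 m: −αΔT+βΔS = −(2.5 × 10⁻⁴)(-0.2)+(7.7 × 10⁻⁴)(+0.43) = 3.8 × 10⁻⁴ → stable
  122–134 m: −αΔT+βΔS = −(2.5 × 10⁻⁴)(-1.3)+(7.7 × 10⁻⁴)(+0.30) = 5.6 × 10⁻⁴ → stable
Every interval has Δρ > 0: the column is stably stratified throughout.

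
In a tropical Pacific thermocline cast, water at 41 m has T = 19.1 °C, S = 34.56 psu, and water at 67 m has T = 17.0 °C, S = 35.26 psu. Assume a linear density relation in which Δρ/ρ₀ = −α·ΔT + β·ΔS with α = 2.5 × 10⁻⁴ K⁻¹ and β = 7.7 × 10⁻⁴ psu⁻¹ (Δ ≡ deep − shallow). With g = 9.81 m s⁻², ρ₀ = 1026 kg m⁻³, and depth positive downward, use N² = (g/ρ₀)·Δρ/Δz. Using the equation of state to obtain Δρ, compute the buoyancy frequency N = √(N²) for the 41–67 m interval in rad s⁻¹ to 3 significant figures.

ΔT = -2.1 K, ΔS = +0.70 psu (deep − shallow).
Δρ/ρ₀ = −αΔT + βΔS = 5.25 × 10⁻⁴ + 5.39 × 10⁻⁴ = 1.064 × 10⁻³, so Δρ ≈ 1.092 kg m⁻³.
N² = (g/ρ₀)·Δρ/Δz = g·(Δρ/ρ₀)/Δz = 9.81 × 1.064 × 10⁻³ / 26 = 4.0146 × 10⁻⁴ s⁻².
N = √(4.0146 × 10⁻⁴) = 0.020036 rad s⁻¹ ≈ 0.0200 rad s⁻¹.

0.0200 rad s⁻¹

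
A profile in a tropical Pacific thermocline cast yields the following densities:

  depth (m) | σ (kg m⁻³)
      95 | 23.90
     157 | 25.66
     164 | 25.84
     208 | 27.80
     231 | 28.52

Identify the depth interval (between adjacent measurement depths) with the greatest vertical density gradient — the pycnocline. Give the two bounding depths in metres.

164–208 m

Compute the density gradient over each adjacent pair:
  95–157 m: Δρ/Δz = 1.76/62 = 0.028 kg m⁻⁴
  157–164 m: Δρ/Δz = 0.18/7 = 0.026 kg m⁻⁴
  164–208 m: Δρ/Δz = 1.96/44 = 0.045 kg m⁻⁴
  208–231 m: Δρ/Δz = 0.72/23 = 0.031 kg m⁻⁴
The largest gradient is in the 164–208 m interval — the pycnocline.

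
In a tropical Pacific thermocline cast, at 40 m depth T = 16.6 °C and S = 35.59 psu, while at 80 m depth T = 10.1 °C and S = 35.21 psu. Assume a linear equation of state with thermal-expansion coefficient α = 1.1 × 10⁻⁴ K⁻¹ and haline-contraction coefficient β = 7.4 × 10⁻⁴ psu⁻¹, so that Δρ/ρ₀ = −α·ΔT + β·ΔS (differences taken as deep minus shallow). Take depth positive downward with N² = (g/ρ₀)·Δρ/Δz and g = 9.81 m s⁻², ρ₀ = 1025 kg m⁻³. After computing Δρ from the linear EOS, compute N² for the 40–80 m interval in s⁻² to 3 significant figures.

ΔT = -6.5 K, ΔS = -0.38 psu (deep − shallow).
Δρ/ρ₀ = −αΔT + βΔS = 7.15 × 10⁻⁴ − 2.812 × 10⁻⁴ = 4.338 × 10⁻⁴, so Δρ ≈ 0.4446 kg m⁻³.
N² = (g/ρ₀)·Δρ/Δz = g·(Δρ/ρ₀)/Δz = 9.81 × 4.338 × 10⁻⁴ / 40 = 1.0639 × 10⁻⁴ s⁻² ≈ 1.06 × 10⁻⁴ s⁻².

1.06 × 10⁻⁴ s⁻²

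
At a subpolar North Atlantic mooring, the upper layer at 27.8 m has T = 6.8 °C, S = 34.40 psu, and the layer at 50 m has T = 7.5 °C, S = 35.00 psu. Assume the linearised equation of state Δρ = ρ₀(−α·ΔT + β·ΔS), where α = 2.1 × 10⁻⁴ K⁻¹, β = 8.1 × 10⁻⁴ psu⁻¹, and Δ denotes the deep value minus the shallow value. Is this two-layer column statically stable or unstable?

ΔT = 7.5 − 6.8 = +0.7 K and ΔS = 35.00 − 34.40 = +0.60 psu (deep − shallow).
−αΔT = -1.47 × 10⁻⁴; βΔS = 4.86 × 10⁻⁴; sum Δρ/ρ₀ = 3.39 × 10⁻⁴.
Δρ/ρ₀ > 0, so Δρ > 0: deeper water is denser → statically stable.

stable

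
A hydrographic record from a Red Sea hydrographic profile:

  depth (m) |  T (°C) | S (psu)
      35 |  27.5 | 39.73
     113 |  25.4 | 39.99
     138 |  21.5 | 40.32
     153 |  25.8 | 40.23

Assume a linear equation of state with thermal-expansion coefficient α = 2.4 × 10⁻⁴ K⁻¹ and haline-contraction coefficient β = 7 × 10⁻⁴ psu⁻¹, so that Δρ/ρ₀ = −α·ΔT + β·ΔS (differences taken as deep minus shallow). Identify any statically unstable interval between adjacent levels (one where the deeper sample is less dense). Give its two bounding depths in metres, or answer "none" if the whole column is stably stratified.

Evaluate Δρ/ρ₀ = −αΔT + βΔS across each adjacent pair:
  35–113 m: −αΔT+βΔS = −(2.4 × 10⁻⁴)(-2.1)+(7 × 10⁻⁴)(+0.26) = 6.9 × 10⁻⁴ → stable
  113–138 m: −αΔT+βΔS = −(2.4 × 10⁻⁴)(-3.9)+(7 × 10⁻⁴)(+0.33) = 1.2 × 10⁻³ → stable
  138–153 m: −αΔT+βΔS = −(2.4 × 10⁻⁴)(+4.3)+(7 × 10⁻⁴)(-0.09) = -1.1 × 10⁻³ → UNSTABLE
The 138–153 m interval has Δρ < 0: lighter water underlies denser water.

138–153 m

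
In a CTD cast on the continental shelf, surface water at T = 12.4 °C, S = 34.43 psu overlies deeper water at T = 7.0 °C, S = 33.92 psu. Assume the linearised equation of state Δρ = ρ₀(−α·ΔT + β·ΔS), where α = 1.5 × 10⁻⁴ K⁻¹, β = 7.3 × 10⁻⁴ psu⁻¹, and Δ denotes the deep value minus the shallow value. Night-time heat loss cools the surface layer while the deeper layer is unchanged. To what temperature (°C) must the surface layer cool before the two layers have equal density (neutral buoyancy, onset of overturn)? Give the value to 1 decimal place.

9.5 °C

Neutral buoyancy requires Δρ = 0, i.e. −α(T_deep − T_surf′) + β(S_deep − S_surf) = 0.
T_surf′ = T_deep − (β/α)·ΔS = 7.0 − (7.3 × 10⁻⁴/1.5 × 10⁻⁴)·(-0.51) = 9.482 °C.
Cooling required: 12.4 − (9.482) = 2.918 °C.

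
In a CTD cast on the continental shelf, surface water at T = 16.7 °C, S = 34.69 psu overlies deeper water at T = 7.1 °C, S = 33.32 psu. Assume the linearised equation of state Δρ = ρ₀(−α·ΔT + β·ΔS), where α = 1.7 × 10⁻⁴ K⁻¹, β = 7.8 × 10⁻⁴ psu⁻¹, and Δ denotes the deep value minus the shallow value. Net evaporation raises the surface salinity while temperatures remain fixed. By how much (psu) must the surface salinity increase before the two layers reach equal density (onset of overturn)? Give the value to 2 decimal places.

0.72 psu

Neutral buoyancy requires −α(T_deep − T_surf) + β(S_deep − S_surf′) = 0.
S_surf′ = S_deep − (α/β)·ΔT = 33.32 − (1.7 × 10⁻⁴/7.8 × 10⁻⁴)·(-9.6) = 35.4123 psu.
Increase required: 35.4123 − 34.69 = 0.7223 psu.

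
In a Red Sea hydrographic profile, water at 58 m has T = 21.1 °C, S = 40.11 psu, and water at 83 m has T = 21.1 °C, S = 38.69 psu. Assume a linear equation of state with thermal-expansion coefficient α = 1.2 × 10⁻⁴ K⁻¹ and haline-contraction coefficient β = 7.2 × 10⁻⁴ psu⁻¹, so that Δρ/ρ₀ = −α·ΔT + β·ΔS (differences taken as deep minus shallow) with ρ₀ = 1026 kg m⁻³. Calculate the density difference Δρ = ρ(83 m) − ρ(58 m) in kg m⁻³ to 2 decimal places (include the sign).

-1.05 kg m⁻³

ΔT = +0.0 K, ΔS = -1.42 psu (deep − shallow).
Δρ/ρ₀ = −(1.2 × 10⁻⁴)(+0.0) + (7.2 × 10⁻⁴)(-1.42) = -1.0224 × 10⁻³.
Δρ = 1026 × (-1.0224 × 10⁻³) = -1.05 kg m⁻³.
Negative Δρ: lighter below, statically unstable.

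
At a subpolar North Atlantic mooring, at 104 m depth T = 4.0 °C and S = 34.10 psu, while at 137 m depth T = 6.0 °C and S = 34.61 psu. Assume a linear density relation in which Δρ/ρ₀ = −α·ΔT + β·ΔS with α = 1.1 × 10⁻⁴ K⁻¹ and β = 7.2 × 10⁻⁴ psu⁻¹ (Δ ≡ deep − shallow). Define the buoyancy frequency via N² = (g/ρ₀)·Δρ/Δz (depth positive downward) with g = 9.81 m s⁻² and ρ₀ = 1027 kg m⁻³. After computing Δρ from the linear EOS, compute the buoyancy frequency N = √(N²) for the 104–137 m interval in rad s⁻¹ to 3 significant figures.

6.62 × 10⁻³ rad s⁻¹

ΔT = +2.0 K, ΔS = +0.51 psu (deep − shallow).
Δρ/ρ₀ = −αΔT + βΔS = -2.20 × 10⁻⁴ + 3.672 × 10⁻⁴ = 1.472 × 10⁻⁴, so Δρ ≈ 0.1512 kg m⁻³.
N² = (g/ρ₀)·Δρ/Δz = g·(Δρ/ρ₀)/Δz = 9.81 × 1.472 × 10⁻⁴ / 33 = 4.3759 × 10⁻⁵ s⁻².
N = √(4.3759 × 10⁻⁵) = 6.6151 × 10⁻³ rad s⁻¹ ≈ 6.62 × 10⁻³ rad s⁻¹.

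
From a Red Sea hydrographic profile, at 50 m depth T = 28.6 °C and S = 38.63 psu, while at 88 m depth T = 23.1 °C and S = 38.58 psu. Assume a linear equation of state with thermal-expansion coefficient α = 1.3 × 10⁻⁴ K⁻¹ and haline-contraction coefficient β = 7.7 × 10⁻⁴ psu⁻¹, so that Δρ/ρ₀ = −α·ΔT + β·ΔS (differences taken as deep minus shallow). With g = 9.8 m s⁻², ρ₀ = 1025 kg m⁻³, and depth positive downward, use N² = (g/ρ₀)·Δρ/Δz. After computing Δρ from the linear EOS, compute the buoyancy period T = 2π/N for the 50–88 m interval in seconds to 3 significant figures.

476 s

ΔT = -5.5 K, ΔS = -0.05 psu (deep − shallow).
Δρ/ρ₀ = −αΔT + βΔS = 7.15 × 10⁻⁴ − 3.85 × 10⁻⁵ = 6.765 × 10⁻⁴, so Δρ ≈ 0.6934 kg m⁻³.
N² = (g/ρ₀)·Δρ/Δz = g·(Δρ/ρ₀)/Δz = 9.8 × 6.765 × 10⁻⁴ / 38 = 1.7447 × 10⁻⁴ s⁻².
N = √(1.7447 × 10⁻⁴) = 0.013209 rad s⁻¹ → T = 2π/N = 475.67 s ≈ 476 s.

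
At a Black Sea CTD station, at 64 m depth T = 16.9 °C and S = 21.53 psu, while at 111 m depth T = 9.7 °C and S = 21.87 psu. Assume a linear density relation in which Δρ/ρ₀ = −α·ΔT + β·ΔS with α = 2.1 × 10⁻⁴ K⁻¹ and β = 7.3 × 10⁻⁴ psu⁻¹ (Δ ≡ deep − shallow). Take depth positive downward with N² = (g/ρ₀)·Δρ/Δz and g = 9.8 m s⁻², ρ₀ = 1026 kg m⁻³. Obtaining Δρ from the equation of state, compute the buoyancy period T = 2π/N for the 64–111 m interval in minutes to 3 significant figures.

5.47 min

ΔT = -7.2 K, ΔS = +0.34 psu (deep − shallow).
Δρ/ρ₀ = −αΔT + βΔS = 1.512 × 10⁻³ + 2.482 × 10⁻⁴ = 1.7602 × 10⁻³, so Δρ ≈ 1.806 kg m⁻³.
N² = (g/ρ₀)·Δρ/Δz = g·(Δρ/ρ₀)/Δz = 9.8 × 1.7602 × 10⁻³ / 47 = 3.6702 × 10⁻⁴ s⁻².
N = √(3.6702 × 10⁻⁴) = 0.019158 rad s⁻¹ → T = 2π/N = 327.97 s = 5.4662 min ≈ 5.47 min.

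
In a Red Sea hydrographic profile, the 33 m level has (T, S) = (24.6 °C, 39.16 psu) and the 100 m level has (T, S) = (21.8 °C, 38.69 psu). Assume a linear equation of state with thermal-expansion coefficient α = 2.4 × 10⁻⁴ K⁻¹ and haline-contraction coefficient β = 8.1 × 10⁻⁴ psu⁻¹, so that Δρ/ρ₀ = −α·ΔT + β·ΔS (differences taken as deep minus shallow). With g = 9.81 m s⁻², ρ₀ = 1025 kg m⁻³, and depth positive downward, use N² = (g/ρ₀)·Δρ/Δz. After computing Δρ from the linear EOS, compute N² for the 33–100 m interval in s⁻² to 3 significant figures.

4.27 × 10⁻⁵ s⁻²

ΔT = -2.8 K, ΔS = -0.47 psu (deep − shallow).
Δρ/ρ₀ = −αΔT + βΔS = 6.72 × 10⁻⁴ − 3.807 × 10⁻⁴ = 2.913 × 10⁻⁴, so Δρ ≈ 0.2986 kg m⁻³.
N² = (g/ρ₀)·Δρ/Δz = g·(Δρ/ρ₀)/Δz = 9.81 × 2.913 × 10⁻⁴ / 67 = 4.2652 × 10⁻⁵ s⁻² ≈ 4.27 × 10⁻⁵ s⁻².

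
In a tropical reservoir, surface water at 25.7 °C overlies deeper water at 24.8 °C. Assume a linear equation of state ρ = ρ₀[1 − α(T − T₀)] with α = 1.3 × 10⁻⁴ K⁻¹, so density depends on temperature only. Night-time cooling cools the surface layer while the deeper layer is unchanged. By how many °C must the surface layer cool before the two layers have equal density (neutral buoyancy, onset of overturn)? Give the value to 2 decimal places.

0.90 °C

With temperature the only control, equal density requires T_surf′ = T_deep.
T_surf′ = 24.8 °C.
Cooling required: 25.7 − 24.8 = 0.90 °C.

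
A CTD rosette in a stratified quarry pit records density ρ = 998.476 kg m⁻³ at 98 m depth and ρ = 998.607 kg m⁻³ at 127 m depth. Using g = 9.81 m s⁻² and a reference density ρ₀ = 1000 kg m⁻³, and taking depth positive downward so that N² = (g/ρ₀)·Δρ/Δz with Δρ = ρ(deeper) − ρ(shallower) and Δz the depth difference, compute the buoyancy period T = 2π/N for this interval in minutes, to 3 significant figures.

Δρ = 998.607 − 998.476 = 0.131 kg m⁻³ over Δz = 127 − 98 = 29 m.
N² = (9.81/1000) × (0.131/29) = 4.4314 × 10⁻⁵ s⁻².
N = √(4.4314 × 10⁻⁵) = 6.6569 × 10⁻³ rad s⁻¹, so T = 2π/N = 943.86 s = 15.731 min ≈ 15.7 min.

15.7 min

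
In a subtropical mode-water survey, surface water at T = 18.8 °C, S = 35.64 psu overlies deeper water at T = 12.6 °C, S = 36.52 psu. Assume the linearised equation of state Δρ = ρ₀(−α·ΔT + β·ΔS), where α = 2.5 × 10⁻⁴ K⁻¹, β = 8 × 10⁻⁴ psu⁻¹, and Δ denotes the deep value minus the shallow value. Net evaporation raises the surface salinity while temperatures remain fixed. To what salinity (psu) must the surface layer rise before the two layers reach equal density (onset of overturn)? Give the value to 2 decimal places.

38.46 psu

Neutral buoyancy requires −α(T_deep − T_surf) + β(S_deep − S_surf′) = 0.
S_surf′ = S_deep − (α/β)·ΔT = 36.52 − (2.5 × 10⁻⁴/8 × 10⁻⁴)·(-6.2) = 38.4575 psu.
Increase required: 38.4575 − 35.64 = 2.8175 psu.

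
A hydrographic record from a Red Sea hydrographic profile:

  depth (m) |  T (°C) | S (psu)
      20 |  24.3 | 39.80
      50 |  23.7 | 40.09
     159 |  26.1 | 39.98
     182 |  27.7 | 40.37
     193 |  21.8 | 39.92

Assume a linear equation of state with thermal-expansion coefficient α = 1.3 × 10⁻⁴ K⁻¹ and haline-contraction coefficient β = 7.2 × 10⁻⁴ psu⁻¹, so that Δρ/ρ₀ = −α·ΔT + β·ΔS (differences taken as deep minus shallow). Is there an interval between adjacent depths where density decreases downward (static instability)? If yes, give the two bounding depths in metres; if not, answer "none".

50–159 m

Evaluate Δρ/ρ₀ = −αΔT + βΔS across each adjacent pair:
  20–50 m: −αΔT+βΔS = −(1.3 × 10⁻⁴)(-0.6)+(7.2 × 10⁻⁴)(+0.29) = 2.9 × 10⁻⁴ → stable
  50–159 m: −αΔT+βΔS = −(1.3 × 10⁻⁴)(+2.4)+(7.2 × 10⁻⁴)(-0.11) = -3.9 × 10⁻⁴ → UNSTABLE
  159–182 m: −αΔT+βΔS = −(1.3 × 10⁻⁴)(+1.6)+(7.2 × 10⁻⁴)(+0.39) = 7.3 × 10⁻⁵ → stable
  182–193 m: −αΔT+βΔS = −(1.3 × 10⁻⁴)(-5.9)+(7.2 × 10⁻⁴)(-0.45) = 4.4 × 10⁻⁴ → stable
The 50–159 m interval has Δρ < 0: lighter water underlies denser water.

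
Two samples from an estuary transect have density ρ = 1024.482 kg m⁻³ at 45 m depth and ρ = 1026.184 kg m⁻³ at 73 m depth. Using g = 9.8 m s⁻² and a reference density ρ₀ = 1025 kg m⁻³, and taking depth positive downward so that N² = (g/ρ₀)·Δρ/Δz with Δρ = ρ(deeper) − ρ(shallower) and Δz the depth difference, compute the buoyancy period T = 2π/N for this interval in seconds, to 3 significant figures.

261 s

Δρ = 1026.184 − 1024.482 = 1.702 kg m⁻³ over Δz = 73 − 45 = 28 m.
N² = (9.8/1025) × (1.702/28) = 5.8117 × 10⁻⁴ s⁻².
N = √(5.8117 × 10⁻⁴) = 0.024107 rad s⁻¹, so T = 2π/N = 260.64 s ≈ 261 s.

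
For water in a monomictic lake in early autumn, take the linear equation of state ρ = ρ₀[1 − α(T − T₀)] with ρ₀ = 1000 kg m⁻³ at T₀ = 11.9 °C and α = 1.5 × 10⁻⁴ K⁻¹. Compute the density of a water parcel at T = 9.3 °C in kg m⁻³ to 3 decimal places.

T − T₀ = -2.6 K.
Bracket = 1 − α·(-2.6) = 1 + (3.90 × 10⁻⁴) = 1.0003900.
ρ = 1000 × 1.0003900 = 1000.390 kg m⁻³.

1000.390 kg m⁻³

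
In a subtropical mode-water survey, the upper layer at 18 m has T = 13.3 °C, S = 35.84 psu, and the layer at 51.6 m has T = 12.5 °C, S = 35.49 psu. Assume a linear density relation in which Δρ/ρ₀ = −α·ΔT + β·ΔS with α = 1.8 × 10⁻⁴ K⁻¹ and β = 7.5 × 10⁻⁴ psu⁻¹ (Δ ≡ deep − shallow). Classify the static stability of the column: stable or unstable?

ΔT = 12.5 − 13.3 = -0.8 K and ΔS = 35.49 − 35.84 = -0.35 psu (deep − shallow).
−αΔT = 1.44 × 10⁻⁴; βΔS = -2.625 × 10⁻⁴; sum Δρ/ρ₀ = -1.185 × 10⁻⁴.
Δρ/ρ₀ < 0, so Δρ < 0: deeper water is lighter → statically unstable; the column would overturn.

unstable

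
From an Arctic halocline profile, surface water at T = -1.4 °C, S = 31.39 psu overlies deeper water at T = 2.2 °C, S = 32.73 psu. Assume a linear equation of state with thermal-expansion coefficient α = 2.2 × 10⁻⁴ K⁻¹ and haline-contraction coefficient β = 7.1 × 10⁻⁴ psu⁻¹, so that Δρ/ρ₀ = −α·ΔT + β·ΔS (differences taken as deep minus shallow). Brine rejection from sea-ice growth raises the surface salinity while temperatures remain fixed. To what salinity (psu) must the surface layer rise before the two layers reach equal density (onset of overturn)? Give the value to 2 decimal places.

Neutral buoyancy requires −α(T_deep − T_surf) + β(S_deep − S_surf′) = 0.
S_surf′ = S_deep − (α/β)·ΔT = 32.73 − (2.2 × 10⁻⁴/7.1 × 10⁻⁴)·(+3.6) = 31.6145 psu.
Increase required: 31.6145 − 31.39 = 0.2245 psu.

31.61 psu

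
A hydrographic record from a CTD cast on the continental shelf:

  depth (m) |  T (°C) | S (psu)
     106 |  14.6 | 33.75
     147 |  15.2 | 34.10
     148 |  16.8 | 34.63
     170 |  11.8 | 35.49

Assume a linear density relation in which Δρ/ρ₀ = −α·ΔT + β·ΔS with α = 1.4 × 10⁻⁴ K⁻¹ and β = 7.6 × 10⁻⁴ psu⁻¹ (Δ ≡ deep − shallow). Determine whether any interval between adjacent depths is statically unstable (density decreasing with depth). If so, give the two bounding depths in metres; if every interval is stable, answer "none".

Evaluate Δρ/ρ₀ = −αΔT + βΔS across each adjacent pair:
  106–147 m: −αΔT+βΔS = −(1.4 × 10⁻⁴)(+0.6)+(7.6 × 10⁻⁴)(+0.35) = 1.8 × 10⁻⁴ → stable
  147–148 m: −αΔT+βΔS = −(1.4 × 10⁻⁴)(+1.6)+(7.6 × 10⁻⁴)(+0.53) = 1.8 × 10⁻⁴ → stable
  148–170 m: −αΔT+βΔS = −(1.4 × 10⁻⁴)(-5.0)+(7.6 × 10⁻⁴)(+0.86) = 1.4 × 10⁻³ → stable
Every interval has Δρ > 0: the column is stably stratified throughout.

none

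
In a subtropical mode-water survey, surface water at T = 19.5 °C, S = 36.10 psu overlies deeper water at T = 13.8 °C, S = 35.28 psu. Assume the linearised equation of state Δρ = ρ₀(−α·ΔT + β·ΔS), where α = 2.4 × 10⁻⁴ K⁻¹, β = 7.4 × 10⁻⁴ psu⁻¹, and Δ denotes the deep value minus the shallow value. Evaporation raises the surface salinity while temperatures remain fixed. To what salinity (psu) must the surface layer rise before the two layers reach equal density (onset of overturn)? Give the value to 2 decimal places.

37.13 psu

Neutral buoyancy requires −α(T_deep − T_surf) + β(S_deep − S_surf′) = 0.
S_surf′ = S_deep − (α/β)·ΔT = 35.28 − (2.4 × 10⁻⁴/7.4 × 10⁻⁴)·(-5.7) = 37.1286 psu.
Increase required: 37.1286 − 36.10 = 1.0286 psu.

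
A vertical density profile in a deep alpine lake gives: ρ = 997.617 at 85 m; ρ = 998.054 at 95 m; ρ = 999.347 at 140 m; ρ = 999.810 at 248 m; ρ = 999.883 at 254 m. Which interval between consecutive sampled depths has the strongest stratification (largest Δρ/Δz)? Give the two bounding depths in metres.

85–95 m

Compute the density gradient over each adjacent pair:
  85–95 m: Δρ/Δz = 0.437/10 = 0.044 kg m⁻⁴
  95–140 m: Δρ/Δz = 1.293/45 = 0.029 kg m⁻⁴
  140–248 m: Δρ/Δz = 0.463/108 = 4.3 × 10⁻³ kg m⁻⁴
  248–254 m: Δρ/Δz = 0.073/6 = 0.012 kg m⁻⁴
The largest gradient is in the 85–95 m interval — the pycnocline.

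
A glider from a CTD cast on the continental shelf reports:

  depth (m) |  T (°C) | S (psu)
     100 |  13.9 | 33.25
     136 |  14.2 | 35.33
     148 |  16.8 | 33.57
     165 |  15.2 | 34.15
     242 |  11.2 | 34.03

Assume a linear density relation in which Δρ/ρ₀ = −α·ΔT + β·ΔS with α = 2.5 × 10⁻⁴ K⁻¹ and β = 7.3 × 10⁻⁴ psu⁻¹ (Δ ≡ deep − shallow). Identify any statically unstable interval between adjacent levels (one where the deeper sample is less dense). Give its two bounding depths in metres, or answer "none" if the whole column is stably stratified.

136–148 m

Evaluate Δρ/ρ₀ = −αΔT + βΔS across each adjacent pair:
  100–136 m: −αΔT+βΔS = −(2.5 × 10⁻⁴)(+0.3)+(7.3 × 10⁻⁴)(+2.08) = 1.4 × 10⁻³ → stable
  136–148 m: −αΔT+βΔS = −(2.5 × 10⁻⁴)(+2.6)+(7.3 × 10⁻⁴)(-1.76) = -1.9 × 10⁻³ → UNSTABLE
  148–165 m: −αΔT+βΔS = −(2.5 × 10⁻⁴)(-1.6)+(7.3 × 10⁻⁴)(+0.58) = 8.2 × 10⁻⁴ → stable
  165–242 m: −αΔT+βΔS = −(2.5 × 10⁻⁴)(-4.0)+(7.3 × 10⁻⁴)(-0.12) = 9.1 × 10⁻⁴ → stable
The 136–148 m interval has Δρ < 0: lighter water underlies denser water.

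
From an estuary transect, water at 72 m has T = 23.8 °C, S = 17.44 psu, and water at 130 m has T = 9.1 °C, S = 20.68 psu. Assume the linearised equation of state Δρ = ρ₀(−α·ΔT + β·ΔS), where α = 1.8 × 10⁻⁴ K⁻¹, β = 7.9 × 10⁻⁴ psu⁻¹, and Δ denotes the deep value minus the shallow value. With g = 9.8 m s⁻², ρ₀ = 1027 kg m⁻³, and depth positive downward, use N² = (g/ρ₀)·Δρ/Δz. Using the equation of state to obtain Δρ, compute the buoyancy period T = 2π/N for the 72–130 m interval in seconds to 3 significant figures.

ΔT = -14.7 K, ΔS = +3.24 psu (deep − shallow).
Δρ/ρ₀ = −αΔT + βΔS = 2.646 × 10⁻³ + 2.5596 × 10⁻³ = 5.2056 × 10⁻³, so Δρ ≈ 5.346 kg m⁻³.
N² = (g/ρ₀)·Δρ/Δz = g·(Δρ/ρ₀)/Δz = 9.8 × 5.2056 × 10⁻³ / 58 = 8.7957 × 10⁻⁴ s⁻².
N = √(8.7957 × 10⁻⁴) = 0.029658 rad s⁻¹ → T = 2π/N = 211.85 s ≈ 212 s.

212 s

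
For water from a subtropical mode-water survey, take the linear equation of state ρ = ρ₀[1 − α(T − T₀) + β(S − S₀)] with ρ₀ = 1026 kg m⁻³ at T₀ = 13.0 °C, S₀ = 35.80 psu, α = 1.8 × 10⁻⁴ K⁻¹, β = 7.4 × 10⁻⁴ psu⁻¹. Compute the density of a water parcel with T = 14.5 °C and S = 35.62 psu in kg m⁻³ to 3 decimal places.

T − T₀ = +1.5 K, S − S₀ = -0.18 psu.
Bracket = 1 − α·(+1.5) + β·(-0.18) = 1 + (-4.032 × 10⁻⁴) = 0.9995968.
ρ = 1026 × 0.9995968 = 1025.586 kg m⁻³.

1025.586 kg m⁻³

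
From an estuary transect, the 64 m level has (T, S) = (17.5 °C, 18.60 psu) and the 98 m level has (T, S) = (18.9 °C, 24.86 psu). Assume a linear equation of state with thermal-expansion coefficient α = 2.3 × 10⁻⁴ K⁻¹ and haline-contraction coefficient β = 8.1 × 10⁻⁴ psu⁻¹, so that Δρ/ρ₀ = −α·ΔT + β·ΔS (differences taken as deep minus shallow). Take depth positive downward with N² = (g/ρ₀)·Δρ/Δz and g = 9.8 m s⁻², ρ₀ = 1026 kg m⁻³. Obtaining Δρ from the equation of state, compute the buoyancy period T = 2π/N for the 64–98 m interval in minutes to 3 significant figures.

ΔT = +1.4 K, ΔS = +6.26 psu (deep − shallow).
Δρ/ρ₀ = −αΔT + βΔS = -3.22 × 10⁻⁴ + 5.0706 × 10⁻³ = 4.7486 × 10⁻³, so Δρ ≈ 4.872 kg m⁻³.
N² = (g/ρ₀)·Δρ/Δz = g·(Δρ/ρ₀)/Δz = 9.8 × 4.7486 × 10⁻³ / 34 = 1.3687 × 10⁻³ s⁻².
N = √(1.3687 × 10⁻³) = 0.036996 rad s⁻¹ → T = 2π/N = 169.83 s = 2.8305 min ≈ 2.83 min.

2.83 min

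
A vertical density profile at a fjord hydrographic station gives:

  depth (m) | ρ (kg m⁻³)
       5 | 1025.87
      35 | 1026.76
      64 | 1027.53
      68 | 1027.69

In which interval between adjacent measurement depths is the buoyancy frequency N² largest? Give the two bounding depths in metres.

Compute the density gradient over each adjacent pair:
  5–35 m: Δρ/Δz = 0.89/30 = 0.030 kg m⁻⁴
  35–64 m: Δρ/Δz = 0.77/29 = 0.027 kg m⁻⁴
  64–68 m: Δρ/Δz = 0.16/4 = 0.040 kg m⁻⁴
The largest gradient is in the 64–68 m interval — the pycnocline.

64–68 m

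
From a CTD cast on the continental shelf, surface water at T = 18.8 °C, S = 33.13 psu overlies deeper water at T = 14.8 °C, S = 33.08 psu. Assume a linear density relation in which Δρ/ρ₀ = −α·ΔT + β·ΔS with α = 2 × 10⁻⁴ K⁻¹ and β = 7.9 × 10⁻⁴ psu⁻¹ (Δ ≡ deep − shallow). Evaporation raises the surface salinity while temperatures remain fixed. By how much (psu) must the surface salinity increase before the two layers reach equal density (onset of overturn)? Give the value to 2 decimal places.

0.96 psu

Neutral buoyancy requires −α(T_deep − T_surf) + β(S_deep − S_surf′) = 0.
S_surf′ = S_deep − (α/β)·ΔT = 33.08 − (2 × 10⁻⁴/7.9 × 10⁻⁴)·(-4.0) = 34.0927 psu.
Increase required: 34.0927 − 33.13 = 0.9627 psu.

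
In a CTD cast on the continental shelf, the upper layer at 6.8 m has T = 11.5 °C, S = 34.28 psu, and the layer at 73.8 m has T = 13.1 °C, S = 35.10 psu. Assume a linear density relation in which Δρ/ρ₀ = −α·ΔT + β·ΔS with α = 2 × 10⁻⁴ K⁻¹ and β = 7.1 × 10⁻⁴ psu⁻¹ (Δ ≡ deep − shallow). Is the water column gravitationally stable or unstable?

ΔT = 13.1 − 11.5 = +1.6 K and ΔS = 35.10 − 34.28 = +0.82 psu (deep − shallow).
−αΔT = -3.20 × 10⁻⁴; βΔS = 5.822 × 10⁻⁴; sum Δρ/ρ₀ = 2.622 × 10⁻⁴.
Δρ/ρ₀ > 0, so Δρ > 0: deeper water is denser → statically stable.

stable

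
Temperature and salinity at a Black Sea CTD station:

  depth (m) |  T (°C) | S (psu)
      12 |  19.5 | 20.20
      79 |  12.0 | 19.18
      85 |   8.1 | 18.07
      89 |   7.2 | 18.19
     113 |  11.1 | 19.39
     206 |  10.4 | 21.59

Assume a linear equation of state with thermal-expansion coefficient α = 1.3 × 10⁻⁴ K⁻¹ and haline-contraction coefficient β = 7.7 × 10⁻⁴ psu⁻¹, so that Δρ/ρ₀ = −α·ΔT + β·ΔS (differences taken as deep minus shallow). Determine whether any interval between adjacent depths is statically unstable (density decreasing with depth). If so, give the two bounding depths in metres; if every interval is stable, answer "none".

79–85 m

Evaluate Δρ/ρ₀ = −αΔT + βΔS across each adjacent pair:
  12–79 m: −αΔT+βΔS = −(1.3 × 10⁻⁴)(-7.5)+(7.7 × 10⁻⁴)(-1.02) = 1.9 × 10⁻⁴ → stable
  79–85 m: −αΔT+βΔS = −(1.3 × 10⁻⁴)(-3.9)+(7.7 × 10⁻⁴)(-1.11) = -3.5 × 10⁻⁴ → UNSTABLE
  85–89 m: −αΔT+βΔS = −(1.3 × 10⁻⁴)(-0.9)+(7.7 × 10⁻⁴)(+0.12) = 2.1 × 10⁻⁴ → stable
  89–113 m: −αΔT+βΔS = −(1.3 × 10⁻⁴)(+3.9)+(7.7 × 10⁻⁴)(+1.20) = 4.2 × 10⁻⁴ → stable
  113–206 m: −αΔT+βΔS = −(1.3 × 10⁻⁴)(-0.7)+(7.7 × 10⁻⁴)(+2.20) = 1.8 × 10⁻³ → stable
The 79–85 m interval has Δρ < 0: lighter water underlies denser water.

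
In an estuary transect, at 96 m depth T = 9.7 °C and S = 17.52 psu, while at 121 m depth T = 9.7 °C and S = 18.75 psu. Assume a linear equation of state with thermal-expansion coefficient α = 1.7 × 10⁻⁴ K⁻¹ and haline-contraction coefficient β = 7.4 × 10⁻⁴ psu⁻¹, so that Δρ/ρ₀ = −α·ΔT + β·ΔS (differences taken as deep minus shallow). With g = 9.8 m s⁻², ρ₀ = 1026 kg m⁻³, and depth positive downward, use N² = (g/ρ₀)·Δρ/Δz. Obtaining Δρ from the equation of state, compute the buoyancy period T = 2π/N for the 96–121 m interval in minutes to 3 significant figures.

ΔT = +0.0 K, ΔS = +1.23 psu (deep − shallow).
Δρ/ρ₀ = −αΔT + βΔS = 0 + 9.102 × 10⁻⁴ = 9.102 × 10⁻⁴, so Δρ ≈ 0.9339 kg m⁻³.
N² = (g/ρ₀)·Δρ/Δz = g·(Δρ/ρ₀)/Δz = 9.8 × 9.102 × 10⁻⁴ / 25 = 3.5680 × 10⁻⁴ s⁻².
N = √(3.5680 × 10⁻⁴) = 0.018889 rad s⁻¹ → T = 2π/N = 332.64 s = 5.5440 min ≈ 5.54 min.

5.54 min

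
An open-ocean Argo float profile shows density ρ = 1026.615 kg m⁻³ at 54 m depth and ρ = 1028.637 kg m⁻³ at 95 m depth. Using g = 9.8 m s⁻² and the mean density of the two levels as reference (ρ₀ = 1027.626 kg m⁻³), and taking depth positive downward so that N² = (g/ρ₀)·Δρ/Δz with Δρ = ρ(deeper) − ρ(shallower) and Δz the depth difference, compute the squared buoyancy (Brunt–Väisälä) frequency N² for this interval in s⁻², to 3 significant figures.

Δρ = 1028.637 − 1026.615 = 2.022 kg m⁻³ over Δz = 95 − 54 = 41 m.
N² = (9.8/1027.626) × (2.022/41) = 4.7031 × 10⁻⁴ s⁻² ≈ 4.70 × 10⁻⁴ s⁻².

4.70 × 10⁻⁴ s⁻²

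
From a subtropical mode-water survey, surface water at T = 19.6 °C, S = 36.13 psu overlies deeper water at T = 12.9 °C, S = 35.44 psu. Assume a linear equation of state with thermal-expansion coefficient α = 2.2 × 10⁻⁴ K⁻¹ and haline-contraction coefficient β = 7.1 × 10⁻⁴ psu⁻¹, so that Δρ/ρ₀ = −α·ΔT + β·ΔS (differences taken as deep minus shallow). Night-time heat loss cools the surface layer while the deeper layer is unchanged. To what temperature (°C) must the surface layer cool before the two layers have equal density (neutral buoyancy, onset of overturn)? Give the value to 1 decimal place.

Neutral buoyancy requires Δρ = 0, i.e. −α(T_deep − T_surf′) + β(S_deep − S_surf) = 0.
T_surf′ = T_deep − (β/α)·ΔS = 12.9 − (7.1 × 10⁻⁴/2.2 × 10⁻⁴)·(-0.69) = 15.127 °C.
Cooling required: 19.6 − (15.127) = 4.473 °C.

15.1 °C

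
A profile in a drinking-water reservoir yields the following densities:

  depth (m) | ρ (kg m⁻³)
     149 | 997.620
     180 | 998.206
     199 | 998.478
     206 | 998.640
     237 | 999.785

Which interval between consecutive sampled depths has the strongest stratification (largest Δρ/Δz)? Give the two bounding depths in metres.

206–237 m

Compute the density gradient over each adjacent pair:
  149–180 m: Δρ/Δz = 0.586/31 = 0.019 kg m⁻⁴
  180–199 m: Δρ/Δz = 0.272/19 = 0.014 kg m⁻⁴
  199–206 m: Δρ/Δz = 0.162/7 = 0.023 kg m⁻⁴
  206–237 m: Δρ/Δz = 1.145/31 = 0.037 kg m⁻⁴
The largest gradient is in the 206–237 m interval — the pycnocline.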